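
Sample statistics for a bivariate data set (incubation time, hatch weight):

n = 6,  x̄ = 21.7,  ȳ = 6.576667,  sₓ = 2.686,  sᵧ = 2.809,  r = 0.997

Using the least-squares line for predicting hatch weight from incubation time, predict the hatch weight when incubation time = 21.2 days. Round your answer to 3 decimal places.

6.055

b = r · sᵧ/sₓ = 0.997 · 2.809/2.686 = 1.042656
a = ȳ − b·x̄ = 6.576667 − 1.042656·21.7 = -16.048960
ŷ(21.2) = a + b·21.2 = -16.048960 + 1.042656·21.2 = 6.055339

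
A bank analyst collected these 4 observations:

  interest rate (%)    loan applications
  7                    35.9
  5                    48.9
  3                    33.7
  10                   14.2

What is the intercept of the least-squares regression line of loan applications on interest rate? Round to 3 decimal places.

54.314

n = 4, Σx = 25, Σy = 132.7, Σxy = 738.9, Σx² = 183
Sxx = Σx² − (Σx)²/n = 183 − 156.25 = 26.75
Sxy = Σxy − (Σx)(Σy)/n = 738.9 − 829.375 = -90.475
b = Sxy/Sxx = -90.475/26.75 = -3.382243
a = ȳ − b·x̄ = 33.175 − (-3.382243)·6.25 = 54.314019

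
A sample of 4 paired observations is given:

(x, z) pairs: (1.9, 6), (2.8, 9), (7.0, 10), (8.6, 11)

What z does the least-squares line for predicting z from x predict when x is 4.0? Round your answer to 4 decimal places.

8.3664

n = 4, Σx = 20.3, Σy = 36, Σxy = 201.2, Σx² = 134.41
Sxx = Σx² − (Σx)²/n = 134.41 − 103.0225 = 31.3875
Sxy = Σxy − (Σx)(Σy)/n = 201.2 − 182.7 = 18.5
b = Sxy/Sxx = 18.5/31.3875 = 0.589407
a = ȳ − b·x̄ = 9 − 0.589407·5.075 = 6.008761
ŷ(4.0) = a + b·4.0 = 6.008761 + 0.589407·4 = 8.366388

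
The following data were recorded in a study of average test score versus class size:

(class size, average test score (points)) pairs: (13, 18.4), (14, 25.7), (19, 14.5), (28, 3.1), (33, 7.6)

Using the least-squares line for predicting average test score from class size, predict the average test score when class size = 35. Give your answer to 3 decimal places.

n = 5, Σx = 107, Σy = 69.3, Σxy = 1212.1, Σx² = 2599
Sxx = Σx² − (Σx)²/n = 2599 − 2289.8 = 309.2
Sxy = Σxy − (Σx)(Σy)/n = 1212.1 − 1483.02 = -270.92
b = Sxy/Sxx = -270.92/309.2 = -0.876197
a = ȳ − b·x̄ = 13.86 − (-0.876197)·21.4 = 32.610608
ŷ(35) = a + b·35 = 32.610608 + (-0.876197)·35 = 1.943726

1.944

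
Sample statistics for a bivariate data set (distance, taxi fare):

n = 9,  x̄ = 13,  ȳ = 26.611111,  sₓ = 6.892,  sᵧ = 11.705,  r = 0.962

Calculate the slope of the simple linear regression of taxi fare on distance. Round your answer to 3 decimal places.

b = r · sᵧ/sₓ = 0.962 · 11.705/6.892 = 1.633809

1.634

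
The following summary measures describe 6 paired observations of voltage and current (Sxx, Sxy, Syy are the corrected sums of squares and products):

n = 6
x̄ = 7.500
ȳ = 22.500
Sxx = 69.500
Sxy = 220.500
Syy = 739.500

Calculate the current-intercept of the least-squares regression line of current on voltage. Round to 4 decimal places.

b = Sxy/Sxx = 220.5/69.5 = 3.172662
a = ȳ − b·x̄ = 22.5 − 3.172662·7.5 = -1.294964

-1.2950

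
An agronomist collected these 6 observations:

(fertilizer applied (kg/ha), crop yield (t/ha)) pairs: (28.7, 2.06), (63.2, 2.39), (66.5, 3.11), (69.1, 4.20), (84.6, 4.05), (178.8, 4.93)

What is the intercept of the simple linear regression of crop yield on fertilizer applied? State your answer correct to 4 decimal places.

1.9787

n = 6, Σx = 490.9, Σy = 20.74, Σxy = 1931.319, Σx² = 53141.59
Sxx = Σx² − (Σx)²/n = 53141.59 − 40163.801667 = 12977.788333
Sxy = Σxy − (Σx)(Σy)/n = 1931.319 − 1696.877667 = 234.441333
b = Sxy/Sxx = 234.441333/12977.788333 = 0.018065
a = ȳ − b·x̄ = 3.456667 − 0.018065·81.816667 = 1.978664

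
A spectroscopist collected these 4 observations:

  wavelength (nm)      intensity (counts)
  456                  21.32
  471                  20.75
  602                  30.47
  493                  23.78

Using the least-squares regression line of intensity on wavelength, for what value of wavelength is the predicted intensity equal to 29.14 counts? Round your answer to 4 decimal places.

581.5779

n = 4, Σx = 2022, Σy = 96.32, Σxy = 49561.65, Σx² = 1035230
Sxx = Σx² − (Σx)²/n = 1035230 − 1022121 = 13109
Sxy = Σxy − (Σx)(Σy)/n = 49561.65 − 48689.76 = 871.89
b = Sxy/Sxx = 871.89/13109 = 0.066511
a = ȳ − b·x̄ = 24.08 − 0.066511·505.5 = -9.541206
Set a + b·x = 29.14: x = (29.14 − (-9.541206)) / 0.066511 = 581.577877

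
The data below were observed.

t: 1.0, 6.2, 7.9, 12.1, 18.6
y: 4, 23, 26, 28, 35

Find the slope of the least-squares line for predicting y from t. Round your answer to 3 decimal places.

1.598

n = 5, Σx = 45.8, Σy = 116, Σxy = 1341.8, Σx² = 594.22
Sxx = Σx² − (Σx)²/n = 594.22 − 419.528 = 174.692
Sxy = Σxy − (Σx)(Σy)/n = 1341.8 − 1062.56 = 279.24
b = Sxy/Sxx = 279.24/174.692 = 1.598470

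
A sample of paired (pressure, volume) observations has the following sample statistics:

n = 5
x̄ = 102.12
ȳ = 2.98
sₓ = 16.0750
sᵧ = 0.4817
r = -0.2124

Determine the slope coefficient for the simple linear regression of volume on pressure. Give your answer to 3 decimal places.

b = r · sᵧ/sₓ = -0.2124 · 0.4817/16.075 = -0.006365

-0.006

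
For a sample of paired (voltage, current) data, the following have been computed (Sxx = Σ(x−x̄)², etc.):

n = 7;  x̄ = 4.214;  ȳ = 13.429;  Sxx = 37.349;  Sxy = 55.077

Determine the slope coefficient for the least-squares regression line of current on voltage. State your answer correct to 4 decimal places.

1.4747

b = Sxy/Sxx = 55.077/37.349 = 1.474658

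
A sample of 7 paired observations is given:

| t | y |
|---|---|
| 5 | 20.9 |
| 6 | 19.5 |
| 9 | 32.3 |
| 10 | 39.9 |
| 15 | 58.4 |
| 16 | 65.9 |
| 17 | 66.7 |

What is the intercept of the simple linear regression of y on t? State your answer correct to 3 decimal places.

n = 7, Σx = 78, Σy = 303.6, Σxy = 3975.5, Σx² = 1012
Sxx = Σx² − (Σx)²/n = 1012 − 869.142857 = 142.857143
Sxy = Σxy − (Σx)(Σy)/n = 3975.5 − 3382.971429 = 592.528571
b = Sxy/Sxx = 592.528571/142.857143 = 4.1477
a = ȳ − b·x̄ = 43.371429 − 4.1477·11.142857 = -2.8458

-2.846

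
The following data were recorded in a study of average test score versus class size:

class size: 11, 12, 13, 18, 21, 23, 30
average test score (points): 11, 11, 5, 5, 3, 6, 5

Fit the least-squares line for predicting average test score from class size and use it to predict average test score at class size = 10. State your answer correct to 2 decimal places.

8.94

n = 7, Σx = 128, Σy = 46, Σxy = 759, Σx² = 2628
Sxx = Σx² − (Σx)²/n = 2628 − 2340.571429 = 287.428571
Sxy = Σxy − (Σx)(Σy)/n = 759 − 841.142857 = -82.142857
b = Sxy/Sxx = -82.142857/287.428571 = -0.285785
a = ȳ − b·x̄ = 6.571429 − (-0.285785)·18.285714 = 11.797217
ŷ(10) = a + b·10 = 11.797217 + (-0.285785)·10 = 8.939364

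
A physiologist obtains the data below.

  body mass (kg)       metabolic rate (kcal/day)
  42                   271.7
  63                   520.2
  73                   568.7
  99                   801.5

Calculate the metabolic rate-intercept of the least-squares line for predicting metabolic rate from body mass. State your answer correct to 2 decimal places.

n = 4, Σx = 277, Σy = 2162.1, Σxy = 165047.6, Σx² = 20863
Sxx = Σx² − (Σx)²/n = 20863 − 19182.25 = 1680.75
Sxy = Σxy − (Σx)(Σy)/n = 165047.6 − 149725.425 = 15322.175
b = Sxy/Sxx = 15322.175/1680.75 = 9.116272
a = ȳ − b·x̄ = 540.525 − 9.116272·69.25 = -90.776870

-90.78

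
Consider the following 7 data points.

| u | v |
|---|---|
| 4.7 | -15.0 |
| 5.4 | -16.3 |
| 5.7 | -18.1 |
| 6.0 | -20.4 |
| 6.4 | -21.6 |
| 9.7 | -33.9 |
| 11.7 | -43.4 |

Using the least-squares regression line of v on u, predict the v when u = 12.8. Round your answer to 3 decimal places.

-47.336

n = 7, Σx = 49.6, Σy = -168.7, Σxy = -1358.94, Σx² = 391.68
Sxx = Σx² − (Σx)²/n = 391.68 − 351.451429 = 40.228571
Sxy = Σxy − (Σx)(Σy)/n = -1358.94 − (-1195.36) = -163.58
b = Sxy/Sxx = -163.58/40.228571 = -4.066264
a = ȳ − b·x̄ = -24.1 − (-4.066264)·7.085714 = 4.712386
ŷ(12.8) = a + b·12.8 = 4.712386 + (-4.066264)·12.8 = -47.335795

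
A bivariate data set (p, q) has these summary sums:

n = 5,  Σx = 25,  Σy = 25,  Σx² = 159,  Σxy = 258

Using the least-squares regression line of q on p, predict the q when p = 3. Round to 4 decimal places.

Sxx = Σx² − (Σx)²/n = 159 − 125 = 34
Sxy = Σxy − (Σx)(Σy)/n = 258 − 125 = 133
b = Sxy/Sxx = 133/34 = 3.911765
a = ȳ − b·x̄ = 5 − 3.911765·5 = -14.558824
ŷ(3) = a + b·3 = -14.558824 + 3.911765·3 = -2.823529

-2.8235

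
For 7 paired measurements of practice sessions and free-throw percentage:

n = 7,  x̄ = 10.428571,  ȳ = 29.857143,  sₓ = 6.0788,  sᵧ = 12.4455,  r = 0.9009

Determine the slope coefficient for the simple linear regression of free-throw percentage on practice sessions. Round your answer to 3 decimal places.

1.844

b = r · sᵧ/sₓ = 0.9009 · 12.4455/6.0788 = 1.844468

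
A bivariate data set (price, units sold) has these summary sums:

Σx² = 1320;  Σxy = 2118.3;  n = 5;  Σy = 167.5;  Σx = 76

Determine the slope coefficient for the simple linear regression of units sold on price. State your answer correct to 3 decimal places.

-2.595

Sxx = Σx² − (Σx)²/n = 1320 − 1155.2 = 164.8
Sxy = Σxy − (Σx)(Σy)/n = 2118.3 − 2546 = -427.7
b = Sxy/Sxx = -427.7/164.8 = -2.595267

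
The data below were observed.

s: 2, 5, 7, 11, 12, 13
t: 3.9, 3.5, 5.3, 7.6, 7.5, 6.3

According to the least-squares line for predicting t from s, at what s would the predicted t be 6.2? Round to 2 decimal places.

9.79

n = 6, Σx = 50, Σy = 34.1, Σxy = 317.9, Σx² = 512
Sxx = Σx² − (Σx)²/n = 512 − 416.666667 = 95.333333
Sxy = Σxy − (Σx)(Σy)/n = 317.9 − 284.166667 = 33.733333
b = Sxy/Sxx = 33.733333/95.333333 = 0.353846
a = ȳ − b·x̄ = 5.683333 − 0.353846·8.333333 = 2.734615
Set a + b·x = 6.2: x = (6.2 − 2.734615) / 0.353846 = 9.793478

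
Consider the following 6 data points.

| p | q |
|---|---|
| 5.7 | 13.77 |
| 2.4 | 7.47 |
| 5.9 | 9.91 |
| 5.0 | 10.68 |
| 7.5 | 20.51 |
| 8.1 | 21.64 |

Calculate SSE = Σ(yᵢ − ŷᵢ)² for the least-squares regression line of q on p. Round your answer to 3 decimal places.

n = 6, Σx = 34.6, Σy = 83.98, Σxy = 537.395, Σx² = 219.92, Σy² = 1346.634
Sxx = Σx² − (Σx)²/n = 219.92 − 199.526667 = 20.393333
Sxy = Σxy − (Σx)(Σy)/n = 537.395 − 484.284667 = 53.110333
Syy = Σy² − (Σy)²/n = 1346.634 − 1175.440067 = 171.193933
b = Sxy/Sxx = 53.110333/20.393333 = 2.604299
SSE = Syy − b·Sxy = 171.193933 − 2.604299·53.110333 = 32.878756

32.879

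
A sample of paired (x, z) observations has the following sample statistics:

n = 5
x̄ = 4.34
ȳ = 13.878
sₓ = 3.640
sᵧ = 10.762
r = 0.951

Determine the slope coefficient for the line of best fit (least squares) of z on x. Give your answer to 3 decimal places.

2.812

b = r · sᵧ/sₓ = 0.951 · 10.762/3.64 = 2.811720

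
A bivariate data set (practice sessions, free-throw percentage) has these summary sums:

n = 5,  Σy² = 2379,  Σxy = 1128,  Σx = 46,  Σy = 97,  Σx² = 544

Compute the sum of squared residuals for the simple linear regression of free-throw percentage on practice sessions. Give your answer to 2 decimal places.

37.70

Sxx = Σx² − (Σx)²/n = 544 − 423.2 = 120.8
Sxy = Σxy − (Σx)(Σy)/n = 1128 − 892.4 = 235.6
Syy = Σy² − (Σy)²/n = 2379 − 1881.8 = 497.2
b = Sxy/Sxx = 235.6/120.8 = 1.950331
SSE = Syy − b·Sxy = 497.2 − 1.950331·235.6 = 37.701987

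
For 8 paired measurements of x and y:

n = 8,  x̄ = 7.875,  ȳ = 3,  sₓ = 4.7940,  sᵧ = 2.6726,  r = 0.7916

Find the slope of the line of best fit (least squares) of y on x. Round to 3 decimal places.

0.441

b = r · sᵧ/sₓ = 0.7916 · 2.6726/4.794 = 0.441308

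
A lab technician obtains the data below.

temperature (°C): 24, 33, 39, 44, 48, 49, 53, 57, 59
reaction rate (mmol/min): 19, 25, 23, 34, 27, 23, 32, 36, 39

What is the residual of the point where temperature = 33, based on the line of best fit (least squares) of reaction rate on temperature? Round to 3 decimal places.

2.180

n = 9, Σx = 406, Σy = 258, Σxy = 12146, Σx² = 19366
Sxx = Σx² − (Σx)²/n = 19366 − 18315.111111 = 1050.888889
Sxy = Σxy − (Σx)(Σy)/n = 12146 − 11638.666667 = 507.333333
b = Sxy/Sxx = 507.333333/1050.888889 = 0.482766
a = ȳ − b·x̄ = 28.666667 − 0.482766·45.111111 = 6.888560
ŷ(33) = 6.888560 + 0.482766·33 = 22.819835
residual = y − ŷ = 25 − 22.819835 = 2.180165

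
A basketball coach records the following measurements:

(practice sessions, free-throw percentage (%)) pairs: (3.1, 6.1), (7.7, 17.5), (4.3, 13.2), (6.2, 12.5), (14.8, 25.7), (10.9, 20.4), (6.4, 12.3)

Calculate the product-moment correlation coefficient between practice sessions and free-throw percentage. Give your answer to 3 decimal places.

n = 7, Σx = 53.4, Σy = 107.7, Σxy = 969.36, Σx² = 504.64, Σy² = 1901.89
Sxx = Σx² − (Σx)²/n = 504.64 − 407.365714 = 97.274286
Sxy = Σxy − (Σx)(Σy)/n = 969.36 − 821.597143 = 147.762857
Syy = Σy² − (Σy)²/n = 1901.89 − 1657.041429 = 244.848571
r = Sxy/√(Sxx·Syy) = 147.762857/√(23817.469894) = 147.762857/154.329096 = 0.957453

0.957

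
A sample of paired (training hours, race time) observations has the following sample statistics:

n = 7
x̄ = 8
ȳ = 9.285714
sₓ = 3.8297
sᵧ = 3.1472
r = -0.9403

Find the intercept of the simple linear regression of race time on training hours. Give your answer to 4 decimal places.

b = r · sᵧ/sₓ = -0.9403 · 3.1472/3.8297 = -0.772727
a = ȳ − b·x̄ = 9.285714 − (-0.772727)·8 = 15.467529

15.4675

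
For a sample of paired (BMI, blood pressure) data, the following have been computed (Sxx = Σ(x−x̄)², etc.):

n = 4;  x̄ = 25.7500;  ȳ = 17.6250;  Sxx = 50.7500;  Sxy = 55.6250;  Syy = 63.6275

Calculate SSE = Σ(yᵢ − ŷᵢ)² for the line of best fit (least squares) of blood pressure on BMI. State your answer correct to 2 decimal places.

b = Sxy/Sxx = 55.625/50.75 = 1.096059
SSE = Syy − b·Sxy = 63.6275 − 1.096059·55.625 = 2.659212

2.66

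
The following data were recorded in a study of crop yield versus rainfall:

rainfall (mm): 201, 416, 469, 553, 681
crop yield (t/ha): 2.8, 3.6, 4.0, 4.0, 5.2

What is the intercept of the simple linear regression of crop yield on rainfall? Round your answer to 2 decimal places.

1.74

n = 5, Σx = 2320, Σy = 19.6, Σxy = 9689.6, Σx² = 1202988
Sxx = Σx² − (Σx)²/n = 1202988 − 1076480 = 126508
Sxy = Σxy − (Σx)(Σy)/n = 9689.6 − 9094.4 = 595.2
b = Sxy/Sxx = 595.2/126508 = 0.004705
a = ȳ − b·x̄ = 3.92 − 0.004705·464 = 1.736954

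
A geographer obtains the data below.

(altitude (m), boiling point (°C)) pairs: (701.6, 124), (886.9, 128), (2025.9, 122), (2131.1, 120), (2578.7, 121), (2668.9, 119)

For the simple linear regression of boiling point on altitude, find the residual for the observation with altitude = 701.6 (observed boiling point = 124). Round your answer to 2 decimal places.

-2.08

n = 6, Σx = 10993.1, Σy = 734, Σxy = 1333035.2, Σx² = 23697413.09
Sxx = Σx² − (Σx)²/n = 23697413.09 − 20141374.601667 = 3556038.488333
Sxy = Σxy − (Σx)(Σy)/n = 1333035.2 − 1344822.566667 = -11787.366667
b = Sxy/Sxx = -11787.366667/3556038.488333 = -0.003315
a = ȳ − b·x̄ = 122.333333 − (-0.003315)·1832.183333 = 128.406557
ŷ(701.6) = 128.406557 + (-0.003315)·701.6 = 126.080931
residual = y − ŷ = 124 − 126.080931 = -2.080931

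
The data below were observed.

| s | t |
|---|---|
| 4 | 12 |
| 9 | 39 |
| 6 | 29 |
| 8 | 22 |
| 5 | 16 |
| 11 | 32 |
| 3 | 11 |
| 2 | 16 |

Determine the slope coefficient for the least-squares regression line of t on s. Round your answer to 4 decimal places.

n = 8, Σx = 48, Σy = 177, Σxy = 1246, Σx² = 356
Sxx = Σx² − (Σx)²/n = 356 − 288 = 68
Sxy = Σxy − (Σx)(Σy)/n = 1246 − 1062 = 184
b = Sxy/Sxx = 184/68 = 2.705882

2.7059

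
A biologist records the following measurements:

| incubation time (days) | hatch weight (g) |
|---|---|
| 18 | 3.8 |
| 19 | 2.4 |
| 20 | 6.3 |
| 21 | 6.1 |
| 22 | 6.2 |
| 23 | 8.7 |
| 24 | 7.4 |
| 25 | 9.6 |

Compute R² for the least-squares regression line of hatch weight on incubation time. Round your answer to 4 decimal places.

n = 8, Σx = 172, Σy = 50.5, Σxy = 1122.2, Σx² = 3740, Σy² = 358.15
Sxx = Σx² − (Σx)²/n = 3740 − 3698 = 42
Sxy = Σxy − (Σx)(Σy)/n = 1122.2 − 1085.75 = 36.45
Syy = Σy² − (Σy)²/n = 358.15 − 318.78125 = 39.36875
R² = Sxy²/(Sxx·Syy) = (36.45)²/(42·39.36875) = 0.803515

0.8035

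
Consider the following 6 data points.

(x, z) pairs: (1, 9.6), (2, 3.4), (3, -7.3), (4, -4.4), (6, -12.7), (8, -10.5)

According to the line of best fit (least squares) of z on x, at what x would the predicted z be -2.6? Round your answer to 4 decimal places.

3.6270

n = 6, Σx = 24, Σy = -21.9, Σxy = -183.3, Σx² = 130
Sxx = Σx² − (Σx)²/n = 130 − 96 = 34
Sxy = Σxy − (Σx)(Σy)/n = -183.3 − (-87.6) = -95.7
b = Sxy/Sxx = -95.7/34 = -2.814706
a = ȳ − b·x̄ = -3.65 − (-2.814706)·4 = 7.608824
Set a + b·x = -2.6: x = (-2.6 − 7.608824) / (-2.814706) = 3.626959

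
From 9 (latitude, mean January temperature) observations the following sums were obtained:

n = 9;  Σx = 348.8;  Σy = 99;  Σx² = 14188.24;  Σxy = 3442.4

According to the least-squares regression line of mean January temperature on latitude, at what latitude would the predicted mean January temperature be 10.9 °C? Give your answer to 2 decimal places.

38.93

Sxx = Σx² − (Σx)²/n = 14188.24 − 13517.937778 = 670.302222
Sxy = Σxy − (Σx)(Σy)/n = 3442.4 − 3836.8 = -394.4
b = Sxy/Sxx = -394.4/670.302222 = -0.588391
a = ȳ − b·x̄ = 11 − (-0.588391)·38.755556 = 33.803432
Set a + b·x = 10.9: x = (10.9 − 33.803432) / (-0.588391) = 38.925510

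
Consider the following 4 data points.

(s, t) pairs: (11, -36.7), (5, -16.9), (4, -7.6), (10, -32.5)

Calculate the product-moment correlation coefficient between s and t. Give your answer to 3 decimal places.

n = 4, Σx = 30, Σy = -93.7, Σxy = -843.6, Σx² = 262, Σy² = 2746.51
Sxx = Σx² − (Σx)²/n = 262 − 225 = 37
Sxy = Σxy − (Σx)(Σy)/n = -843.6 − (-702.75) = -140.85
Syy = Σy² − (Σy)²/n = 2746.51 − 2194.9225 = 551.5875
r = Sxy/√(Sxx·Syy) = -140.85/√(20408.7375) = -140.85/142.859153 = -0.985936

-0.986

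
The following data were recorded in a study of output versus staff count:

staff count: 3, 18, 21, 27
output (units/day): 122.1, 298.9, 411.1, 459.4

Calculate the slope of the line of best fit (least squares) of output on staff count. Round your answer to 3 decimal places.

n = 4, Σx = 69, Σy = 1291.5, Σxy = 26783.4, Σx² = 1503
Sxx = Σx² − (Σx)²/n = 1503 − 1190.25 = 312.75
Sxy = Σxy − (Σx)(Σy)/n = 26783.4 − 22278.375 = 4505.025
b = Sxy/Sxx = 4505.025/312.75 = 14.404556

14.405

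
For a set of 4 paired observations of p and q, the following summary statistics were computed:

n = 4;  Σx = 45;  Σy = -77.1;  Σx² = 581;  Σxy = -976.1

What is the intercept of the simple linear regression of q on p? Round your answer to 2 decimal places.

-2.91

Sxx = Σx² − (Σx)²/n = 581 − 506.25 = 74.75
Sxy = Σxy − (Σx)(Σy)/n = -976.1 − (-867.375) = -108.725
b = Sxy/Sxx = -108.725/74.75 = -1.454515
a = ȳ − b·x̄ = -19.275 − (-1.454515)·11.25 = -2.911706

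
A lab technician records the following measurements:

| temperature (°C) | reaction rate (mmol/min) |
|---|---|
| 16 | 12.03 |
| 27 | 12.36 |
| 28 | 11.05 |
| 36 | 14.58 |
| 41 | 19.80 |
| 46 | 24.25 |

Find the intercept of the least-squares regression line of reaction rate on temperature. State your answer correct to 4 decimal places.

2.1717

n = 6, Σx = 194, Σy = 94.07, Σxy = 3287.78, Σx² = 6862
Sxx = Σx² − (Σx)²/n = 6862 − 6272.666667 = 589.333333
Sxy = Σxy − (Σx)(Σy)/n = 3287.78 − 3041.596667 = 246.183333
b = Sxy/Sxx = 246.183333/589.333333 = 0.417732
a = ȳ − b·x̄ = 15.678333 − 0.417732·32.333333 = 2.171669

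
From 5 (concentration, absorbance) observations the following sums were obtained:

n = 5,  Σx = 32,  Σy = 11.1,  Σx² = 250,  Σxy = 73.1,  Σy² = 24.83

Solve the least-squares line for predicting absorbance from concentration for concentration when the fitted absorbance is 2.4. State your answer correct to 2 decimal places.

Sxx = Σx² − (Σx)²/n = 250 − 204.8 = 45.2
Sxy = Σxy − (Σx)(Σy)/n = 73.1 − 71.04 = 2.06
b = Sxy/Sxx = 2.06/45.2 = 0.045575
a = ȳ − b·x̄ = 2.22 − 0.045575·6.4 = 1.928319
Set a + b·x = 2.4: x = (2.4 − 1.928319) / 0.045575 = 10.349515

10.35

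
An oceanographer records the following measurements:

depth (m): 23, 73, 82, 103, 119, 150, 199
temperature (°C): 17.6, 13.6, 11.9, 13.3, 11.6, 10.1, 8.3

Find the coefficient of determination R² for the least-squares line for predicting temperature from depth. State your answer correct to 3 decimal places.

n = 7, Σx = 749, Σy = 86.4, Σxy = 8290.4, Σx² = 99453, Σy² = 1118.68
Sxx = Σx² − (Σx)²/n = 99453 − 80143 = 19310
Sxy = Σxy − (Σx)(Σy)/n = 8290.4 − 9244.8 = -954.4
Syy = Σy² − (Σy)²/n = 1118.68 − 1066.422857 = 52.257143
R² = Sxy²/(Sxx·Syy) = (-954.4)²/(19310·52.257143) = 0.902678

0.903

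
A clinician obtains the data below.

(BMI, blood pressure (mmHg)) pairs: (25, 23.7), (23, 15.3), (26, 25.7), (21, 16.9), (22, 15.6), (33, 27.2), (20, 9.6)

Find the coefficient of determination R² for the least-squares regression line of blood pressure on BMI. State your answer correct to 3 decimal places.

n = 7, Σx = 170, Σy = 134, Σxy = 3400.3, Σx² = 4244, Σy² = 2817.24
Sxx = Σx² − (Σx)²/n = 4244 − 4128.571429 = 115.428571
Sxy = Σxy − (Σx)(Σy)/n = 3400.3 − 3254.285714 = 146.014286
Syy = Σy² − (Σy)²/n = 2817.24 − 2565.142857 = 252.097143
R² = Sxy²/(Sxx·Syy) = (146.014286)²/(115.428571·252.097143) = 0.732672

0.733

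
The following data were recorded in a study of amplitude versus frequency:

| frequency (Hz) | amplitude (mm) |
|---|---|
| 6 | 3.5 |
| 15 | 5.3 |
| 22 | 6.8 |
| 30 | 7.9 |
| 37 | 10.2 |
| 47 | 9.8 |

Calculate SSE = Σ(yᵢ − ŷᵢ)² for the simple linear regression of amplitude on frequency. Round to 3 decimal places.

2.378

n = 6, Σx = 157, Σy = 43.5, Σxy = 1325.1, Σx² = 5223, Σy² = 349.07
Sxx = Σx² − (Σx)²/n = 5223 − 4108.166667 = 1114.833333
Sxy = Σxy − (Σx)(Σy)/n = 1325.1 − 1138.25 = 186.85
Syy = Σy² − (Σy)²/n = 349.07 − 315.375 = 33.695
b = Sxy/Sxx = 186.85/1114.833333 = 0.167604
SSE = Syy − b·Sxy = 33.695 − 0.167604·186.85 = 2.378281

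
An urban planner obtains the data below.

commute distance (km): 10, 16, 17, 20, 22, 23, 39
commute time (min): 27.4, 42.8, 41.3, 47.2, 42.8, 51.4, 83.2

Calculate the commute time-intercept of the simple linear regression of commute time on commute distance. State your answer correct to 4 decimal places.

n = 7, Σx = 147, Σy = 336.1, Σxy = 7973.5, Σx² = 3579
Sxx = Σx² − (Σx)²/n = 3579 − 3087 = 492
Sxy = Σxy − (Σx)(Σy)/n = 7973.5 − 7058.1 = 915.4
b = Sxy/Sxx = 915.4/492 = 1.860569
a = ȳ − b·x̄ = 48.014286 − 1.860569·21 = 8.942334

8.9423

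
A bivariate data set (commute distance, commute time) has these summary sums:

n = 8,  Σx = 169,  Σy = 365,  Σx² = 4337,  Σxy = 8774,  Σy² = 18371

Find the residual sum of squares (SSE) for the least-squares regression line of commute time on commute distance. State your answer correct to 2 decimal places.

Sxx = Σx² − (Σx)²/n = 4337 − 3570.125 = 766.875
Sxy = Σxy − (Σx)(Σy)/n = 8774 − 7710.625 = 1063.375
Syy = Σy² − (Σy)²/n = 18371 − 16653.125 = 1717.875
b = Sxy/Sxx = 1063.375/766.875 = 1.386634
SSE = Syy − b·Sxy = 1717.875 − 1.386634·1063.375 = 243.362999

243.36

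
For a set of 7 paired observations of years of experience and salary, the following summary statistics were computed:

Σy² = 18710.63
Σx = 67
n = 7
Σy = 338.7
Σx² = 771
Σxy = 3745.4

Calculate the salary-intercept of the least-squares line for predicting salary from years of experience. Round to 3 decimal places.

Sxx = Σx² − (Σx)²/n = 771 − 641.285714 = 129.714286
Sxy = Σxy − (Σx)(Σy)/n = 3745.4 − 3241.842857 = 503.557143
b = Sxy/Sxx = 503.557143/129.714286 = 3.882048
a = ȳ − b·x̄ = 48.385714 − 3.882048·9.571429 = 11.228965

11.229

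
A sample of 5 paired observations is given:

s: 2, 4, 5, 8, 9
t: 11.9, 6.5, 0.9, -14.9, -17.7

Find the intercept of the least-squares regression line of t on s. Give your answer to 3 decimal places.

n = 5, Σx = 28, Σy = -13.3, Σxy = -224.2, Σx² = 190
Sxx = Σx² − (Σx)²/n = 190 − 156.8 = 33.2
Sxy = Σxy − (Σx)(Σy)/n = -224.2 − (-74.48) = -149.72
b = Sxy/Sxx = -149.72/33.2 = -4.509639
a = ȳ − b·x̄ = -2.66 − (-4.509639)·5.6 = 22.593976

22.594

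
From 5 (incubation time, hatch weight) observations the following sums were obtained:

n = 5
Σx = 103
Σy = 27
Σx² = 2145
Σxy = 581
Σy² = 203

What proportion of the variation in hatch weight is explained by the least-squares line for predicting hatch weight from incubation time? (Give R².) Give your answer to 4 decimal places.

Sxx = Σx² − (Σx)²/n = 2145 − 2121.8 = 23.2
Sxy = Σxy − (Σx)(Σy)/n = 581 − 556.2 = 24.8
Syy = Σy² − (Σy)²/n = 203 − 145.8 = 57.2
R² = Sxy²/(Sxx·Syy) = (24.8)²/(23.2·57.2) = 0.463468

0.4635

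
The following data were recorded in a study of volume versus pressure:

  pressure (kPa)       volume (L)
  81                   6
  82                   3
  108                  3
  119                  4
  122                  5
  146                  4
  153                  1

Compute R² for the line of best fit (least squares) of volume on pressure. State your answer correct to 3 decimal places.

n = 7, Σx = 811, Σy = 26, Σxy = 2879, Σx² = 98719, Σy² = 112
Sxx = Σx² − (Σx)²/n = 98719 − 93960.142857 = 4758.857143
Sxy = Σxy − (Σx)(Σy)/n = 2879 − 3012.285714 = -133.285714
Syy = Σy² − (Σy)²/n = 112 − 96.571429 = 15.428571
R² = Sxy²/(Sxx·Syy) = (-133.285714)²/(4758.857143·15.428571) = 0.241957

0.242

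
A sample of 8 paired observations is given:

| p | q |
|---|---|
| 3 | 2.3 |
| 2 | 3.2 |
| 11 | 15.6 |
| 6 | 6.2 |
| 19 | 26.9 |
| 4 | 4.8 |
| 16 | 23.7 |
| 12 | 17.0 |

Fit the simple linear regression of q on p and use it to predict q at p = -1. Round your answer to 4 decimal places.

-2.8881

n = 8, Σx = 73, Σy = 99.7, Σxy = 1335.6, Σx² = 947
Sxx = Σx² − (Σx)²/n = 947 − 666.125 = 280.875
Sxy = Σxy − (Σx)(Σy)/n = 1335.6 − 909.7625 = 425.8375
b = Sxy/Sxx = 425.8375/280.875 = 1.516110
a = ȳ − b·x̄ = 12.4625 − 1.516110·9.125 = -1.372007
ŷ(-1) = a + b·-1 = -1.372007 + 1.516110·(-1) = -2.888117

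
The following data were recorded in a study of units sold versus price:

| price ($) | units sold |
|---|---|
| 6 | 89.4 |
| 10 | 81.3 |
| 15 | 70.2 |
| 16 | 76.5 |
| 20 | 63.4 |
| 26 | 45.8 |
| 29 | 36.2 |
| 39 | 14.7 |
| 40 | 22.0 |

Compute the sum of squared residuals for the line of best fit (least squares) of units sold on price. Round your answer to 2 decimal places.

135.58

n = 9, Σx = 201, Σy = 499.5, Σxy = 8588.3, Σx² = 5655, Σy² = 33510.07
Sxx = Σx² − (Σx)²/n = 5655 − 4489 = 1166
Sxy = Σxy − (Σx)(Σy)/n = 8588.3 − 11155.5 = -2567.2
Syy = Σy² − (Σy)²/n = 33510.07 − 27722.25 = 5787.82
b = Sxy/Sxx = -2567.2/1166 = -2.201715
SSE = Syy − b·Sxy = 5787.82 − (-2.201715)·(-2567.2) = 135.576569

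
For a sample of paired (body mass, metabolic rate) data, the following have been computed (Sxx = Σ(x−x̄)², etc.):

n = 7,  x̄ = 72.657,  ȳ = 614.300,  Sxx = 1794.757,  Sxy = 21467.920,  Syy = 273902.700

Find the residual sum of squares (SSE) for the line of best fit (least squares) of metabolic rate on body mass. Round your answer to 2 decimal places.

b = Sxy/Sxx = 21467.92/1794.757 = 11.961463
SSE = Syy − b·Sxy = 273902.7 − 11.961463·21467.92 = 17114.962648

17114.96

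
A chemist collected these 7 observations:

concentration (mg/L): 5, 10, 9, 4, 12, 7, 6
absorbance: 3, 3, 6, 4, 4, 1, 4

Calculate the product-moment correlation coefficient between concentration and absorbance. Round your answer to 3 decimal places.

n = 7, Σx = 53, Σy = 25, Σxy = 194, Σx² = 451, Σy² = 103
Sxx = Σx² − (Σx)²/n = 451 − 401.285714 = 49.714286
Sxy = Σxy − (Σx)(Σy)/n = 194 − 189.285714 = 4.714286
Syy = Σy² − (Σy)²/n = 103 − 89.285714 = 13.714286
r = Sxy/√(Sxx·Syy) = 4.714286/√(681.795918) = 4.714286/26.111222 = 0.180546

0.181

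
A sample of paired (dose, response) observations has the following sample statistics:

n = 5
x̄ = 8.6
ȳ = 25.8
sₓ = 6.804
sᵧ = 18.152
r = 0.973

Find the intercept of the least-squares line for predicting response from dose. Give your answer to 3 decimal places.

3.476

b = r · sᵧ/sₓ = 0.973 · 18.152/6.804 = 2.595811
a = ȳ − b·x̄ = 25.8 − 2.595811·8.6 = 3.476028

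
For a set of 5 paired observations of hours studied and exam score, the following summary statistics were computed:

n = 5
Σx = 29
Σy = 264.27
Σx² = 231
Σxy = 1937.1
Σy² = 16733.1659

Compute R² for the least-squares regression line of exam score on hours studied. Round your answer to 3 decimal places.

Sxx = Σx² − (Σx)²/n = 231 − 168.2 = 62.8
Sxy = Σxy − (Σx)(Σy)/n = 1937.1 − 1532.766 = 404.334
Syy = Σy² − (Σy)²/n = 16733.1659 − 13967.72658 = 2765.43932
R² = Sxy²/(Sxx·Syy) = (404.334)²/(62.8·2765.43932) = 0.941362

0.941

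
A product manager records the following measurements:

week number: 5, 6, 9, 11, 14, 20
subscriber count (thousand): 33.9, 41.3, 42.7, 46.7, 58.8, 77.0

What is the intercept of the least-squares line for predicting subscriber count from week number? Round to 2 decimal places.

20.39

n = 6, Σx = 65, Σy = 300.4, Σxy = 3678.5, Σx² = 859
Sxx = Σx² − (Σx)²/n = 859 − 704.166667 = 154.833333
Sxy = Σxy − (Σx)(Σy)/n = 3678.5 − 3254.333333 = 424.166667
b = Sxy/Sxx = 424.166667/154.833333 = 2.739505
a = ȳ − b·x̄ = 50.066667 − 2.739505·10.833333 = 20.388698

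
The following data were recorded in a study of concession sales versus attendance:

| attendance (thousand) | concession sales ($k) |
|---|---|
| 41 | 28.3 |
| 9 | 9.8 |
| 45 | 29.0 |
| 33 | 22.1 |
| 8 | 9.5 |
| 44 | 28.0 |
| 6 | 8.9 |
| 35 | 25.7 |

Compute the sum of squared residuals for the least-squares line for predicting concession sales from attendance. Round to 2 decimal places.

n = 8, Σx = 221, Σy = 161.3, Σxy = 5543.7, Σx² = 8137, Σy² = 3840.29
Sxx = Σx² − (Σx)²/n = 8137 − 6105.125 = 2031.875
Sxy = Σxy − (Σx)(Σy)/n = 5543.7 − 4455.9125 = 1087.7875
Syy = Σy² − (Σy)²/n = 3840.29 − 3252.21125 = 588.07875
b = Sxy/Sxx = 1087.7875/2031.875 = 0.535361
SSE = Syy − b·Sxy = 588.07875 − 0.535361·1087.7875 = 5.719281

5.72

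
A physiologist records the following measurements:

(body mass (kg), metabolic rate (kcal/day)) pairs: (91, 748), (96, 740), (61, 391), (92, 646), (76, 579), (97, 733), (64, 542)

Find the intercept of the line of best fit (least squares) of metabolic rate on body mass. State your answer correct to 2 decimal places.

n = 7, Σx = 577, Σy = 4379, Σxy = 372184, Σx² = 48963
Sxx = Σx² − (Σx)²/n = 48963 − 47561.285714 = 1401.714286
Sxy = Σxy − (Σx)(Σy)/n = 372184 − 360954.714286 = 11229.285714
b = Sxy/Sxx = 11229.285714/1401.714286 = 8.011109
a = ȳ − b·x̄ = 625.571429 − 8.011109·82.428571 = -34.772829

-34.77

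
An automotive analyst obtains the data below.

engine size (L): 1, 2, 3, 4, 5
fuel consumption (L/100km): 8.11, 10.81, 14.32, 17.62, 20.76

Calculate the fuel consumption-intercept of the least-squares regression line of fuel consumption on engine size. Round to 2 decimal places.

n = 5, Σx = 15, Σy = 71.62, Σxy = 246.97, Σx² = 55
Sxx = Σx² − (Σx)²/n = 55 − 45 = 10
Sxy = Σxy − (Σx)(Σy)/n = 246.97 − 214.86 = 32.11
b = Sxy/Sxx = 32.11/10 = 3.211
a = ȳ − b·x̄ = 14.324 − 3.211·3 = 4.691

4.69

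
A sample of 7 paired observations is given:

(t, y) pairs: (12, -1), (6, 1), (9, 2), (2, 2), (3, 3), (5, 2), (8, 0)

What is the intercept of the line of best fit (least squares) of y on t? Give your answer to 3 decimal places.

3.279

n = 7, Σx = 45, Σy = 9, Σxy = 35, Σx² = 363
Sxx = Σx² − (Σx)²/n = 363 − 289.285714 = 73.714286
Sxy = Σxy − (Σx)(Σy)/n = 35 − 57.857143 = -22.857143
b = Sxy/Sxx = -22.857143/73.714286 = -0.310078
a = ȳ − b·x̄ = 1.285714 − (-0.310078)·6.428571 = 3.279070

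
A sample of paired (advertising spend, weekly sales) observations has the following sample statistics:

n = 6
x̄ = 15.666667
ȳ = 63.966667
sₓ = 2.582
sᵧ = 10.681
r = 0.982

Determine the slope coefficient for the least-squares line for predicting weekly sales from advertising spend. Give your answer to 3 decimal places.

b = r · sᵧ/sₓ = 0.982 · 10.681/2.582 = 4.062255

4.062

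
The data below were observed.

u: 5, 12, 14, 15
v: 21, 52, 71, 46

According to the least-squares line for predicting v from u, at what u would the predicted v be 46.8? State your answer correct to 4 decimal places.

11.3127

n = 4, Σx = 46, Σy = 190, Σxy = 2413, Σx² = 590
Sxx = Σx² − (Σx)²/n = 590 − 529 = 61
Sxy = Σxy − (Σx)(Σy)/n = 2413 − 2185 = 228
b = Sxy/Sxx = 228/61 = 3.737705
a = ȳ − b·x̄ = 47.5 − 3.737705·11.5 = 4.516393
Set a + b·x = 46.8: x = (46.8 − 4.516393) / 3.737705 = 11.312719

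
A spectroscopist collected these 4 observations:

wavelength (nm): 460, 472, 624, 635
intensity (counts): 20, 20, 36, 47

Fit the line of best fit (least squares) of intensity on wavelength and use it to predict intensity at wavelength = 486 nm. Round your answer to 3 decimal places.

n = 4, Σx = 2191, Σy = 123, Σxy = 70949, Σx² = 1226985
Sxx = Σx² − (Σx)²/n = 1226985 − 1200120.25 = 26864.75
Sxy = Σxy − (Σx)(Σy)/n = 70949 − 67373.25 = 3575.75
b = Sxy/Sxx = 3575.75/26864.75 = 0.133102
a = ȳ − b·x̄ = 30.75 − 0.133102·547.75 = -42.156581
ŷ(486) = a + b·486 = -42.156581 + 0.133102·486 = 22.530956

22.531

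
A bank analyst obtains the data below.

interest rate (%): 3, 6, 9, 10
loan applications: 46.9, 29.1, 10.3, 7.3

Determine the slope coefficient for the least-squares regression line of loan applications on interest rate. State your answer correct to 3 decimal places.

-5.807

n = 4, Σx = 28, Σy = 93.6, Σxy = 481, Σx² = 226
Sxx = Σx² − (Σx)²/n = 226 − 196 = 30
Sxy = Σxy − (Σx)(Σy)/n = 481 − 655.2 = -174.2
b = Sxy/Sxx = -174.2/30 = -5.806667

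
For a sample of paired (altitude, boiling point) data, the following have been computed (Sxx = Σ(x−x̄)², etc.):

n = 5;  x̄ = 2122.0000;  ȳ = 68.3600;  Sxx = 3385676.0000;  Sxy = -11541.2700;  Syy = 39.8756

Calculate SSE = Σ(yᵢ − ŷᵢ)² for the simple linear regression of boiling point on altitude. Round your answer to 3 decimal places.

b = Sxy/Sxx = -11541.27/3385676 = -0.003409
SSE = Syy − b·Sxy = 39.8756 − (-0.003409)·(-11541.27) = 0.533113

0.533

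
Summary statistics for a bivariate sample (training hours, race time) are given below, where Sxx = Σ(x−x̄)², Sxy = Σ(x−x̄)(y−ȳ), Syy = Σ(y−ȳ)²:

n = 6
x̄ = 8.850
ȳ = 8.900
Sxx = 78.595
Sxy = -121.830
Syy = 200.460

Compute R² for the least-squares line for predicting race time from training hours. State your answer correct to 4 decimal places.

R² = Sxy²/(Sxx·Syy) = (-121.83)²/(78.595·200.46) = 0.942076

0.9421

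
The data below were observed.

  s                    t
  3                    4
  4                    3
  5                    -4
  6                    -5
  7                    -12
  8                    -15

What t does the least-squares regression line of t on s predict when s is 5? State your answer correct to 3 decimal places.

n = 6, Σx = 33, Σy = -29, Σxy = -230, Σx² = 199
Sxx = Σx² − (Σx)²/n = 199 − 181.5 = 17.5
Sxy = Σxy − (Σx)(Σy)/n = -230 − (-159.5) = -70.5
b = Sxy/Sxx = -70.5/17.5 = -4.028571
a = ȳ − b·x̄ = -4.833333 − (-4.028571)·5.5 = 17.323810
ŷ(5) = a + b·5 = 17.323810 + (-4.028571)·5 = -2.819048

-2.819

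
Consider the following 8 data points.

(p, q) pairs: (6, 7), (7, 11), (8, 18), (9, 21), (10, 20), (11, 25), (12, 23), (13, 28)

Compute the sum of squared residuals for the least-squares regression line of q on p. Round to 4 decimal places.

40.1548

n = 8, Σx = 76, Σy = 153, Σxy = 1567, Σx² = 764, Σy² = 3273
Sxx = Σx² − (Σx)²/n = 764 − 722 = 42
Sxy = Σxy − (Σx)(Σy)/n = 1567 − 1453.5 = 113.5
Syy = Σy² − (Σy)²/n = 3273 − 2926.125 = 346.875
b = Sxy/Sxx = 113.5/42 = 2.702381
SSE = Syy − b·Sxy = 346.875 − 2.702381·113.5 = 40.154762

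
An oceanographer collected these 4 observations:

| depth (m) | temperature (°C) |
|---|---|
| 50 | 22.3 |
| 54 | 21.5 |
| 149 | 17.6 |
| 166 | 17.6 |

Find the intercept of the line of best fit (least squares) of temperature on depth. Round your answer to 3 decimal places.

23.977

n = 4, Σx = 419, Σy = 79, Σxy = 7820, Σx² = 55173
Sxx = Σx² − (Σx)²/n = 55173 − 43890.25 = 11282.75
Sxy = Σxy − (Σx)(Σy)/n = 7820 − 8275.25 = -455.25
b = Sxy/Sxx = -455.25/11282.75 = -0.040349
a = ȳ − b·x̄ = 19.75 − (-0.040349)·104.75 = 23.976579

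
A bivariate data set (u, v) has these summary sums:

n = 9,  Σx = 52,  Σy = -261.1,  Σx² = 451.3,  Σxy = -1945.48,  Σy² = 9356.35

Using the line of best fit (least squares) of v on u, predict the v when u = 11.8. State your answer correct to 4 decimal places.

Sxx = Σx² − (Σx)²/n = 451.3 − 300.444444 = 150.855556
Sxy = Σxy − (Σx)(Σy)/n = -1945.48 − (-1508.577778) = -436.902222
b = Sxy/Sxx = -436.902222/150.855556 = -2.896163
a = ȳ − b·x̄ = -29.011111 − (-2.896163)·5.777778 = -12.277727
ŷ(11.8) = a + b·11.8 = -12.277727 + (-2.896163)·11.8 = -46.452446

-46.4524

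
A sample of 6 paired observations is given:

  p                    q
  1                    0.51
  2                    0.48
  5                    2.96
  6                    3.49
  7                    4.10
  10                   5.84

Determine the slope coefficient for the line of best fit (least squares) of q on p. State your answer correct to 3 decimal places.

0.629

n = 6, Σx = 31, Σy = 17.38, Σxy = 124.31, Σx² = 215
Sxx = Σx² − (Σx)²/n = 215 − 160.166667 = 54.833333
Sxy = Σxy − (Σx)(Σy)/n = 124.31 − 89.796667 = 34.513333
b = Sxy/Sxx = 34.513333/54.833333 = 0.629422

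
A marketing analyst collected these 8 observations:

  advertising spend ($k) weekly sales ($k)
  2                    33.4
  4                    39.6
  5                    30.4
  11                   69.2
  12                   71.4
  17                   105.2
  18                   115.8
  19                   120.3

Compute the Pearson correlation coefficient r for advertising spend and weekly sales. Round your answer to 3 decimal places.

n = 8, Σx = 88, Σy = 585.3, Σxy = 8153.7, Σx² = 1284, Σy² = 52443.25
Sxx = Σx² − (Σx)²/n = 1284 − 968 = 316
Sxy = Σxy − (Σx)(Σy)/n = 8153.7 − 6438.3 = 1715.4
Syy = Σy² − (Σy)²/n = 52443.25 − 42822.01125 = 9621.23875
r = Sxy/√(Sxx·Syy) = 1715.4/√(3040311.445) = 1715.4/1743.648888 = 0.983799

0.984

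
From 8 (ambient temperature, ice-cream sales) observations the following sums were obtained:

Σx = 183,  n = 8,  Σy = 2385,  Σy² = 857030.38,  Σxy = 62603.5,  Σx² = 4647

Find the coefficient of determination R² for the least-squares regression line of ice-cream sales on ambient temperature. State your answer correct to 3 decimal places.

0.962

Sxx = Σx² − (Σx)²/n = 4647 − 4186.125 = 460.875
Sxy = Σxy − (Σx)(Σy)/n = 62603.5 − 54556.875 = 8046.625
Syy = Σy² − (Σy)²/n = 857030.38 − 711028.125 = 146002.255
R² = Sxy²/(Sxx·Syy) = (8046.625)²/(460.875·146002.255) = 0.962243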